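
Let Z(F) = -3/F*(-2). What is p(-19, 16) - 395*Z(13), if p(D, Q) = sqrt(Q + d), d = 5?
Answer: -2370/13 + sqrt(21) ≈ -177.73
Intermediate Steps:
p(D, Q) = sqrt(5 + Q) (p(D, Q) = sqrt(Q + 5) = sqrt(5 + Q))
Z(F) = 6/F
p(-19, 16) - 395*Z(13) = sqrt(5 + 16) - 2370/13 = sqrt(21) - 2370/13 = -2370/13 + sqrt(21)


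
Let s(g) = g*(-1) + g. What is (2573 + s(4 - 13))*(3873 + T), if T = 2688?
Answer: 16881453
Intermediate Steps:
s(g) = 0 (s(g) = -g + g = 0)
(2573 + s(4 - 13))*(3873 + T) = (2573 + 0)*(3873 + 2688) = 2573*6561 = 16881453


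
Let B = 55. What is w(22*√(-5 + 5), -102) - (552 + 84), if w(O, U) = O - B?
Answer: -691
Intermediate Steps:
w(O, U) = -55 + O (w(O, U) = O - 1*55 = O - 55 = -55 + O)
w(22*√(-5 + 5), -102) - (552 + 84) = (-55 + 22*√(-5 + 5)) - (552 + 84) = (-55 + 22*√0) - 1*636 = (-55 + 22*0) - 636 = (-55 + 0) - 636 = -55 - 636 = -691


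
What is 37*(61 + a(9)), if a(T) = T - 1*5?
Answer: 2405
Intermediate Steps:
a(T) = -5 + T (a(T) = T - 5 = -5 + T)
37*(61 + a(9)) = 37*(61 + (-5 + 9)) = 37*(61 + 4) = 37*65 = 2405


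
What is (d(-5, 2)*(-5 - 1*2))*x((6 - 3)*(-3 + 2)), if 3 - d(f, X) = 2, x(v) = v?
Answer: 21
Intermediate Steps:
d(f, X) = 1 (d(f, X) = 3 - 1*2 = 3 - 2 = 1)
(d(-5, 2)*(-5 - 1*2))*x((6 - 3)*(-3 + 2)) = (1*(-5 - 1*2))*((6 - 3)*(-3 + 2)) = (1*(-5 - 2))*(3*(-1)) = (1*(-7))*(-3) = -7*(-3) = 21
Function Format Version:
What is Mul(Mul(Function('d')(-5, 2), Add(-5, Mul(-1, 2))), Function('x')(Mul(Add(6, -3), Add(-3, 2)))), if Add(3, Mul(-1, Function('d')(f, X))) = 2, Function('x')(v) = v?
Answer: 21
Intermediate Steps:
Function('d')(f, X) = 1 (Function('d')(f, X) = Add(3, Mul(-1, 2)) = Add(3, -2) = 1)
Mul(Mul(Function('d')(-5, 2), Add(-5, Mul(-1, 2))), Function('x')(Mul(Add(6, -3), Add(-3, 2)))) = Mul(Mul(1, Add(-5, Mul(-1, 2))), Mul(Add(6, -3), Add(-3, 2))) = Mul(Mul(1, Add(-5, -2)), Mul(3, -1)) = Mul(Mul(1, -7), -3) = Mul(-7, -3) = 21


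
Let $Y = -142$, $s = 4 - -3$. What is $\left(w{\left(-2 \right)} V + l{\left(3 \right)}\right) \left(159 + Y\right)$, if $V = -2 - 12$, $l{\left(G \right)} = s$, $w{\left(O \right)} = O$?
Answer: $595$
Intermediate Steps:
$s = 7$ ($s = 4 + 3 = 7$)
$l{\left(G \right)} = 7$
$V = -14$ ($V = -2 - 12 = -14$)
$\left(w{\left(-2 \right)} V + l{\left(3 \right)}\right) \left(159 + Y\right) = \left(\left(-2\right) \left(-14\right) + 7\right) \left(159 - 142\right) = \left(28 + 7\right) 17 = 35 \cdot 17 = 595$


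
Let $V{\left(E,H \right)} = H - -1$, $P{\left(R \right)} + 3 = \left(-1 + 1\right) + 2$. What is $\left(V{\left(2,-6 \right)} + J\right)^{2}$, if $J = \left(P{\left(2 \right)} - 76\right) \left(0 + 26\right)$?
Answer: $4028049$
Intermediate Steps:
$P{\left(R \right)} = -1$ ($P{\left(R \right)} = -3 + \left(\left(-1 + 1\right) + 2\right) = -3 + \left(0 + 2\right) = -3 + 2 = -1$)
$V{\left(E,H \right)} = 1 + H$ ($V{\left(E,H \right)} = H + 1 = 1 + H$)
$J = -2002$ ($J = \left(-1 - 76\right) \left(0 + 26\right) = \left(-77\right) 26 = -2002$)
$\left(V{\left(2,-6 \right)} + J\right)^{2} = \left(\left(1 - 6\right) - 2002\right)^{2} = \left(-5 - 2002\right)^{2} = \left(-2007\right)^{2} = 4028049$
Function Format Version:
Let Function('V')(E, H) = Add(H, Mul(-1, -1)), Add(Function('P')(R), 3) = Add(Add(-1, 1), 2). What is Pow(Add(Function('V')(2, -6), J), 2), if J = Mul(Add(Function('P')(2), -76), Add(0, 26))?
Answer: 4028049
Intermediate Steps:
Function('P')(R) = -1 (Function('P')(R) = Add(-3, Add(Add(-1, 1), 2)) = Add(-3, Add(0, 2)) = Add(-3, 2) = -1)
Function('V')(E, H) = Add(1, H) (Function('V')(E, H) = Add(H, 1) = Add(1, H))
J = -2002 (J = Mul(Add(-1, -76), Add(0, 26)) = Mul(-77, 26) = -2002)
Pow(Add(Function('V')(2, -6), J), 2) = Pow(Add(Add(1, -6), -2002), 2) = Pow(Add(-5, -2002), 2) = Pow(-2007, 2) = 4028049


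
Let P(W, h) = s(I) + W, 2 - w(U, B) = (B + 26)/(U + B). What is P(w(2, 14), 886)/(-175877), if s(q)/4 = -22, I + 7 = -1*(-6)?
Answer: 177/351754 ≈ 0.00050319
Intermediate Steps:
I = -1 (I = -7 - 1*(-6) = -7 + 6 = -1)
s(q) = -88 (s(q) = 4*(-22) = -88)
w(U, B) = 2 - (26 + B)/(B + U) (w(U, B) = 2 - (B + 26)/(U + B) = 2 - (26 + B)/(B + U))
P(W, h) = -88 + W
P(w(2, 14), 886)/(-175877) = (-88 + (-26 + 14 + 2*2)/(14 + 2))/(-175877) = (-88 + (-26 + 14 + 4)/16)*(-1/175877) = (-88 + (1/16)*(-8))*(-1/175877) = (-88 - 1/2)*(-1/175877) = -177/2*(-1/175877) = 177/351754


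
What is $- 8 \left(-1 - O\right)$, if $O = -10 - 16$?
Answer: $-200$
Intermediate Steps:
$O = -26$
$- 8 \left(-1 - O\right) = - 8 \left(-1 - -26\right) = - 8 \left(-1 + 26\right) = \left(-8\right) 25 = -200$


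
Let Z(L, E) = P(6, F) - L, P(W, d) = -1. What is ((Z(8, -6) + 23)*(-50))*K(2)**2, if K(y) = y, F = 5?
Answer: -2800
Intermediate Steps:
Z(L, E) = -1 - L
((Z(8, -6) + 23)*(-50))*K(2)**2 = (((-1 - 1*8) + 23)*(-50))*2**2 = (((-1 - 8) + 23)*(-50))*4 = ((-9 + 23)*(-50))*4 = (14*(-50))*4 = -700*4 = -2800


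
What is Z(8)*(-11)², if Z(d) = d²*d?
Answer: 61952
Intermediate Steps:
Z(d) = d³
Z(8)*(-11)² = 8³*(-11)² = 512*121 = 61952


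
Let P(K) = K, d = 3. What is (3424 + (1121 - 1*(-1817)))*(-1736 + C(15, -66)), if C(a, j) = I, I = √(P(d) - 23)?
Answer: -11044432 + 12724*I*√5 ≈ -1.1044e+7 + 28452.0*I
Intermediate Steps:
I = 2*I*√5 (I = √(3 - 23) = √(-20) = 2*I*√5 ≈ 4.4721*I)
C(a, j) = 2*I*√5
(3424 + (1121 - 1*(-1817)))*(-1736 + C(15, -66)) = (3424 + (1121 - 1*(-1817)))*(-1736 + 2*I*√5) = (3424 + (1121 + 1817))*(-1736 + 2*I*√5) = (3424 + 2938)*(-1736 + 2*I*√5) = 6362*(-1736 + 2*I*√5) = -11044432 + 12724*I*√5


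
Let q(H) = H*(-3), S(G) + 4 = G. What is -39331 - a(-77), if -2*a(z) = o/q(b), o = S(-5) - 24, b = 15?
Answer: -1179919/30 ≈ -39331.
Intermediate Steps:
S(G) = -4 + G
q(H) = -3*H
o = -33 (o = (-4 - 5) - 24 = -9 - 24 = -33)
a(z) = -11/30 (a(z) = -(-33)/(2*((-3*15))) = -(-33)/(2*(-45)) = -(-33)*(-1)/(2*45) = -1/2*11/15 = -11/30)
-39331 - a(-77) = -39331 - 1*(-11/30) = -39331 + 11/30 = -1179919/30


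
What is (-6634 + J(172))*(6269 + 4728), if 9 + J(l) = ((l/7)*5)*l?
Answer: 159329249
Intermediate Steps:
J(l) = -9 + 5*l**2/7 (J(l) = -9 + ((l/7)*5)*l = -9 + (5*l/7)*l = -9 + 5*l**2/7)
(-6634 + J(172))*(6269 + 4728) = (-6634 + (-9 + (5/7)*172**2))*(6269 + 4728) = (-6634 + (-9 + (5/7)*29584))*10997 = (-6634 + (-9 + 147920/7))*10997 = (-6634 + 147857/7)*10997 = (101419/7)*10997 = 159329249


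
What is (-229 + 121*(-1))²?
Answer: 122500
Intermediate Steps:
(-229 + 121*(-1))² = (-229 - 121)² = (-350)² = 122500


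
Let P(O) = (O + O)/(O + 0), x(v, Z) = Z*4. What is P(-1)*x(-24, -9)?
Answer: -72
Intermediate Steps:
x(v, Z) = 4*Z
P(O) = 2 (P(O) = (2*O)/O = 2)
P(-1)*x(-24, -9) = 2*(4*(-9)) = 2*(-36) = -72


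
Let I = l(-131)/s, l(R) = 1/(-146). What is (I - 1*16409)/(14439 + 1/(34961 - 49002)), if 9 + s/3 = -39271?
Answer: -3963927877074119/3488034269910720 ≈ -1.1364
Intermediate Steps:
l(R) = -1/146
s = -117840 (s = -27 + 3*(-39271) = -27 - 117813 = -117840)
I = 1/17204640 (I = -1/146/(-117840) = -1/146*(-1/117840) = 1/17204640 ≈ 5.8124e-8)
(I - 1*16409)/(14439 + 1/(34961 - 49002)) = (1/17204640 - 1*16409)/(14439 + 1/(34961 - 49002)) = (1/17204640 - 16409)/(14439 + 1/(-14041)) = -282310937759/(17204640*(14439 - 1/14041)) = -282310937759/(17204640*202737998/14041) = -282310937759/17204640*14041/202737998 = -3963927877074119/3488034269910720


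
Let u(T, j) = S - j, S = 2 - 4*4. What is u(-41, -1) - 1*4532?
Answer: -4545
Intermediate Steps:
S = -14 (S = 2 - 16 = -14)
u(T, j) = -14 - j
u(-41, -1) - 1*4532 = (-14 - 1*(-1)) - 1*4532 = (-14 + 1) - 4532 = -13 - 4532 = -4545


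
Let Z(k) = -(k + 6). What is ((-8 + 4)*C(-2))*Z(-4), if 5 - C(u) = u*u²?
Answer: 104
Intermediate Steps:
Z(k) = -6 - k (Z(k) = -(6 + k) = -6 - k)
C(u) = 5 - u³ (C(u) = 5 - u*u² = 5 - u³)
((-8 + 4)*C(-2))*Z(-4) = ((-8 + 4)*(5 - 1*(-2)³))*(-6 - 1*(-4)) = (-4*(5 - 1*(-8)))*(-6 + 4) = -4*(5 + 8)*(-2) = -4*13*(-2) = -52*(-2) = 104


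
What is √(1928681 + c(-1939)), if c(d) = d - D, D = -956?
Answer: √1927698 ≈ 1388.4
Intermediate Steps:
c(d) = 956 + d (c(d) = d - 1*(-956) = d + 956 = 956 + d)
√(1928681 + c(-1939)) = √(1928681 + (956 - 1939)) = √(1928681 - 983) = √1927698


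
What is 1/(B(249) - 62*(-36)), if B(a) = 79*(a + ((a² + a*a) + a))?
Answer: 1/9837732 ≈ 1.0165e-7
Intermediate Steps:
B(a) = 158*a + 158*a² (B(a) = 79*(a + ((a² + a²) + a)) = 79*(a + (2*a² + a)) = 79*(a + (a + 2*a²)) = 79*(2*a + 2*a²) = 158*a + 158*a²)
1/(B(249) - 62*(-36)) = 1/(158*249*(1 + 249) - 62*(-36)) = 1/(158*249*250 + 2232) = 1/(9835500 + 2232) = 1/9837732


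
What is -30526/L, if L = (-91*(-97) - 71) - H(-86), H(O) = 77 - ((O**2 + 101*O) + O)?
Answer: -30526/7303 ≈ -4.1799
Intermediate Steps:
H(O) = 77 - O**2 - 102*O (H(O) = 77 - (O**2 + 102*O) = 77 + (-O**2 - 102*O) = 77 - O**2 - 102*O)
L = 7303 (L = (-91*(-97) - 71) - (77 - 1*(-86)**2 - 102*(-86)) = (8827 - 71) - (77 - 1*7396 + 8772) = 8756 - (77 - 7396 + 8772) = 8756 - 1*1453 = 8756 - 1453 = 7303)
-30526/L = -30526/7303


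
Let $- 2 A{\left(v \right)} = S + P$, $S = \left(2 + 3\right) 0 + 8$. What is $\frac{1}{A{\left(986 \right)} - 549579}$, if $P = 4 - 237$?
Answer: $- \frac{2}{1098933} \approx -1.8199 \cdot 10^{-6}$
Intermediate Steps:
$P = -233$
$S = 8$ ($S = 5 \cdot 0 + 8 = 0 + 8 = 8$)
$A{\left(v \right)} = \frac{225}{2}$ ($A{\left(v \right)} = - \frac{8 - 233}{2} = \left(- \frac{1}{2}\right) \left(-225\right) = \frac{225}{2}$)
$\frac{1}{A{\left(986 \right)} - 549579} = \frac{1}{\frac{225}{2} - 549579} = \frac{1}{- \frac{1098933}{2}} = - \frac{2}{1098933}$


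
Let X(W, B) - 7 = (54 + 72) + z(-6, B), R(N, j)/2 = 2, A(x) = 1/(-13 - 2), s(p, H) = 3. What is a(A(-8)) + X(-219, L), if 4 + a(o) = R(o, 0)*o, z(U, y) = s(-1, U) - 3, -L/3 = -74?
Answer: 1931/15 ≈ 128.73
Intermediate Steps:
L = 222 (L = -3*(-74) = 222)
z(U, y) = 0 (z(U, y) = 3 - 3 = 0)
A(x) = -1/15 (A(x) = 1/(-15) = -1/15)
R(N, j) = 4 (R(N, j) = 2*2 = 4)
X(W, B) = 133 (X(W, B) = 7 + ((54 + 72) + 0) = 7 + (126 + 0) = 7 + 126 = 133)
a(o) = -4 + 4*o
a(A(-8)) + X(-219, L) = (-4 + 4*(-1/15)) + 133 = (-4 - 4/15) + 133 = -64/15 + 133 = 1931/15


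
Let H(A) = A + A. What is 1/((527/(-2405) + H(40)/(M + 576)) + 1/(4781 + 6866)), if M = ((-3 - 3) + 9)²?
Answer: -252099315/20744956 ≈ -12.152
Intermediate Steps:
M = 9 (M = (-6 + 9)² = 3² = 9)
H(A) = 2*A
1/((527/(-2405) + H(40)/(M + 576)) + 1/(4781 + 6866)) = 1/((527/(-2405) + (2*40)/(9 + 576)) + 1/(4781 + 6866)) = 1/((527*(-1/2405) + 80/585) + 1/11647) = 1/((-527/2405 + 80*(1/585)) + 1/11647) = 1/((-527/2405 + 16/117) + 1/11647) = 1/(-1783/21645 + 1/11647) = 1/(-20744956/252099315) = -252099315/20744956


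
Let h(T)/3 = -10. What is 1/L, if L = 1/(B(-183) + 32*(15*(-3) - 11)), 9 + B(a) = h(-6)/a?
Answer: -109851/61 ≈ -1800.8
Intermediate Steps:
h(T) = -30 (h(T) = 3*(-10) = -30)
B(a) = -9 - 30/a
L = -61/109851 (L = 1/((-9 - 30/(-183)) + 32*(15*(-3) - 11)) = 1/((-9 - 30*(-1/183)) + 32*(-45 - 11)) = 1/((-9 + 10/61) + 32*(-56)) = 1/(-539/61 - 1792) = 1/(-109851/61) = -61/109851 ≈ -0.00055530)
1/L = 1/(-61/109851) = -109851/61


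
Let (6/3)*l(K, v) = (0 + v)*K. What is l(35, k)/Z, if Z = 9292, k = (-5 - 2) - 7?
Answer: -245/9292 ≈ -0.026367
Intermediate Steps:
k = -14 (k = -7 - 7 = -14)
l(K, v) = K*v/2 (l(K, v) = ((0 + v)*K)/2 = (v*K)/2 = (K*v)/2 = K*v/2)
l(35, k)/Z = ((½)*35*(-14))/9292 = -245*1/9292 = -245/9292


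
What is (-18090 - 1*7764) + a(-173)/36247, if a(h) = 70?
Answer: -937129868/36247 ≈ -25854.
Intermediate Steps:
(-18090 - 1*7764) + a(-173)/36247 = (-18090 - 1*7764) + 70/36247 = (-18090 - 7764) + 70*(1/36247) = -25854 + 70/36247 = -937129868/36247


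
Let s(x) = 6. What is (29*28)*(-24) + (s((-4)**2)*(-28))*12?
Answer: -21504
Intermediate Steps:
(29*28)*(-24) + (s((-4)**2)*(-28))*12 = (29*28)*(-24) + (6*(-28))*12 = 812*(-24) - 168*12 = -19488 - 2016 = -21504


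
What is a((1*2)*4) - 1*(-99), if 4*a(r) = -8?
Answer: 97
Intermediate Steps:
a(r) = -2 (a(r) = (¼)*(-8) = -2)
a((1*2)*4) - 1*(-99) = -2 - 1*(-99) = -2 + 99 = 97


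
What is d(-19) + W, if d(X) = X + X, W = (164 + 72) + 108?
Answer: 306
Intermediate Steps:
W = 344 (W = 236 + 108 = 344)
d(X) = 2*X
d(-19) + W = 2*(-19) + 344 = -38 + 344 = 306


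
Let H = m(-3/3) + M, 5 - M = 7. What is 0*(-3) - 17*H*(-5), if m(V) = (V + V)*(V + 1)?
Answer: -170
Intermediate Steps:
M = -2 (M = 5 - 1*7 = 5 - 7 = -2)
m(V) = 2*V*(1 + V) (m(V) = (2*V)*(1 + V) = 2*V*(1 + V))
H = -2 (H = 2*(-3/3)*(1 - 3/3) - 2 = 2*(-3*1/3)*(1 - 3*1/3) - 2 = 2*(-1)*(1 - 1) - 2 = 2*(-1)*0 - 2 = 0 - 2 = -2)
0*(-3) - 17*H*(-5) = 0*(-3) - (-34)*(-5) = 0 - 17*10 = 0 - 170 = -170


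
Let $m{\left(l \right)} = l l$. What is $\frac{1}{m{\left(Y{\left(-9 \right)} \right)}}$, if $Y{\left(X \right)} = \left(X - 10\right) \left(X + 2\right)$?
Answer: $\frac{1}{17689} \approx 5.6532 \cdot 10^{-5}$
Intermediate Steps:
$Y{\left(X \right)} = \left(-10 + X\right) \left(2 + X\right)$
$m{\left(l \right)} = l^{2}$
$\frac{1}{m{\left(Y{\left(-9 \right)} \right)}} = \frac{1}{\left(-20 + \left(-9\right)^{2} - -72\right)^{2}} = \frac{1}{\left(-20 + 81 + 72\right)^{2}} = \frac{1}{133^{2}} = \frac{1}{17689}$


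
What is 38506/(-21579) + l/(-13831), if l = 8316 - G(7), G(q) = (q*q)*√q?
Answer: -712027450/298459149 + 49*√7/13831 ≈ -2.3763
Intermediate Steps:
G(q) = q^(5/2) (G(q) = q²*√q = q^(5/2))
l = 8316 - 49*√7 (l = 8316 - 7^(5/2) = 8316 - 49*√7 ≈ 8186.4)
38506/(-21579) + l/(-13831) = 38506/(-21579) + (8316 - 49*√7)/(-13831) = 38506*(-1/21579) + (8316 - 49*√7)*(-1/13831) = -38506/21579 + (-8316/13831 + 49*√7/13831) = -712027450/298459149 + 49*√7/13831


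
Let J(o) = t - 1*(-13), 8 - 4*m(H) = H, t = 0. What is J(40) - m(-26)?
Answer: 9/2 ≈ 4.5000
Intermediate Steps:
m(H) = 2 - H/4
J(o) = 13 (J(o) = 0 - 1*(-13) = 0 + 13 = 13)
J(40) - m(-26) = 13 - (2 - ¼*(-26)) = 13 - (2 + 13/2) = 13 - 1*17/2 = 13 - 17/2 = 9/2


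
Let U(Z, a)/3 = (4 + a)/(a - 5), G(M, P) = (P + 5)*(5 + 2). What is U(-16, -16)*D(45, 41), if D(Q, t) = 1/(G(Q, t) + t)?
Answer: 4/847 ≈ 0.0047226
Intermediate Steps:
G(M, P) = 35 + 7*P (G(M, P) = (5 + P)*7 = 35 + 7*P)
U(Z, a) = 3*(4 + a)/(-5 + a) (U(Z, a) = 3*((4 + a)/(a - 5)) = 3*((4 + a)/(-5 + a)) = 3*(4 + a)/(-5 + a))
D(Q, t) = 1/(35 + 8*t) (D(Q, t) = 1/((35 + 7*t) + t) = 1/(35 + 8*t))
U(-16, -16)*D(45, 41) = (3*(4 - 16)/(-5 - 16))/(35 + 8*41) = (3*(-12)/(-21))/(35 + 328) = (3*(-1/21)*(-12))/363 = (12/7)*(1/363) = 4/847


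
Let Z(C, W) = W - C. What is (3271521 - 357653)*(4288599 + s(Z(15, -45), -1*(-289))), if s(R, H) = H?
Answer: 12497253498784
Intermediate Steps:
(3271521 - 357653)*(4288599 + s(Z(15, -45), -1*(-289))) = (3271521 - 357653)*(4288599 - 1*(-289)) = 2913868*(4288599 + 289) = 2913868*4288888 = 12497253498784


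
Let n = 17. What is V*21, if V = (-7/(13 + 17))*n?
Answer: -833/10 ≈ -83.300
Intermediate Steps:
V = -119/30 (V = (-7/(13 + 17))*17 = (-7/30)*17 = ((1/30)*(-7))*17 = -7/30*17 = -119/30 ≈ -3.9667)
V*21 = -119/30*21 = -833/10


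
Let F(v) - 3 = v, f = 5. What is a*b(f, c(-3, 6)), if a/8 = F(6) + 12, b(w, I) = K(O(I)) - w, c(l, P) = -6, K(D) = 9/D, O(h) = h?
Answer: -1092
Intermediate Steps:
F(v) = 3 + v
b(w, I) = -w + 9/I (b(w, I) = 9/I - w = -w + 9/I)
a = 168 (a = 8*((3 + 6) + 12) = 8*(9 + 12) = 8*21 = 168)
a*b(f, c(-3, 6)) = 168*(-1*5 + 9/(-6)) = 168*(-5 + 9*(-⅙)) = 168*(-5 - 3/2) = 168*(-13/2) = -1092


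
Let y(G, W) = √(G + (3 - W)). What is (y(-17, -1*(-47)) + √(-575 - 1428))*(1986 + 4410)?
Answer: 6396*I*(√61 + √2003) ≈ 3.3621e+5*I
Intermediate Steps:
y(G, W) = √(3 + G - W)
(y(-17, -1*(-47)) + √(-575 - 1428))*(1986 + 4410) = (√(3 - 17 - (-1)*(-47)) + √(-575 - 1428))*(1986 + 4410) = (√(3 - 17 - 1*47) + √(-2003))*6396 = (√(3 - 17 - 47) + I*√2003)*6396 = (√(-61) + I*√2003)*6396 = (I*√61 + I*√2003)*6396 = 6396*I*√61 + 6396*I*√2003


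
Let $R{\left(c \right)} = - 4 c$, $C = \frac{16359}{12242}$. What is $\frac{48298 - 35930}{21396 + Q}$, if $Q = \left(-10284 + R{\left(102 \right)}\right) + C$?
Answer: $\frac{151409056}{131054727} \approx 1.1553$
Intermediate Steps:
$C = \frac{16359}{12242}$ ($C = 16359 \cdot \frac{1}{12242} = \frac{16359}{12242} \approx 1.3363$)
$Q = - \frac{130875105}{12242}$ ($Q = \left(-10284 - 408\right) + \frac{16359}{12242} = -10692 + \frac{16359}{12242} = - \frac{130875105}{12242} \approx -10691.0$)
$\frac{48298 - 35930}{21396 + Q} = \frac{48298 - 35930}{21396 - \frac{130875105}{12242}} = \frac{12368}{\frac{131054727}{12242}} = 12368 \cdot \frac{12242}{131054727} = \frac{151409056}{131054727}$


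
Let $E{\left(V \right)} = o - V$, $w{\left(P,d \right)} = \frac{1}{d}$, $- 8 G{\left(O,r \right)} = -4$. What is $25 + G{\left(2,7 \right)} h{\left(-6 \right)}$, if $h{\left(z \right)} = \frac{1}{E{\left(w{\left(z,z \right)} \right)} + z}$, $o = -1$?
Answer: $\frac{1022}{41} \approx 24.927$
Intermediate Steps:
$G{\left(O,r \right)} = \frac{1}{2}$ ($G{\left(O,r \right)} = \left(- \frac{1}{8}\right) \left(-4\right) = \frac{1}{2}$)
$E{\left(V \right)} = -1 - V$
$h{\left(z \right)} = \frac{1}{-1 + z - \frac{1}{z}}$ ($h{\left(z \right)} = \frac{1}{\left(-1 - \frac{1}{z}\right) + z} = \frac{1}{-1 + z - \frac{1}{z}}$)
$25 + G{\left(2,7 \right)} h{\left(-6 \right)} = 25 + \frac{\left(-6\right) \frac{1}{-1 + \left(-6\right)^{2} - -6}}{2} = 25 + \frac{\left(-6\right) \frac{1}{-1 + 36 + 6}}{2} = 25 + \frac{\left(-6\right) \frac{1}{41}}{2} = 25 + \frac{1}{2} \left(- \frac{6}{41}\right) = 25 - \frac{3}{41} = \frac{1022}{41}$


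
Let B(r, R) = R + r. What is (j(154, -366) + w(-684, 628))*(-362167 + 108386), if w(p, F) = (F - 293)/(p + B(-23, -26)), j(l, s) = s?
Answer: 68168875753/733 ≈ 9.3000e+7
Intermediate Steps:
w(p, F) = (-293 + F)/(-49 + p) (w(p, F) = (F - 293)/(p + (-26 - 23)) = (-293 + F)/(p - 49) = (-293 + F)/(-49 + p))
(j(154, -366) + w(-684, 628))*(-362167 + 108386) = (-366 + (-293 + 628)/(-49 - 684))*(-362167 + 108386) = (-366 + 335/(-733))*(-253781) = (-366 - 1/733*335)*(-253781) = (-366 - 335/733)*(-253781) = -268613/733*(-253781) = 68168875753/733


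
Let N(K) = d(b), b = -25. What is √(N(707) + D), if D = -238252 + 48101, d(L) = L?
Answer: 4*I*√11886 ≈ 436.09*I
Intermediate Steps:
N(K) = -25
D = -190151
√(N(707) + D) = √(-25 - 190151) = √(-190176) = 4*I*√11886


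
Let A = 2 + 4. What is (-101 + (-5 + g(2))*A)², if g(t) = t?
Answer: 14161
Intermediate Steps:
A = 6
(-101 + (-5 + g(2))*A)² = (-101 + (-5 + 2)*6)² = (-101 - 3*6)² = (-101 - 18)² = (-119)² = 14161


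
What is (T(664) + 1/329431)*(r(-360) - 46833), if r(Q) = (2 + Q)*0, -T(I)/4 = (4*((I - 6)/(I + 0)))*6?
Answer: 121821395126469/27342773 ≈ 4.4553e+6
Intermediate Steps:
T(I) = -96*(-6 + I)/I (T(I) = -4*4*((I - 6)/(I + 0))*6 = -4*4*((-6 + I)/I)*6 = -4*4*(-6 + I)/I*6 = -96*(-6 + I)/I)
r(Q) = 0
(T(664) + 1/329431)*(r(-360) - 46833) = ((-96 + 576/664) + 1/329431)*(0 - 46833) = ((-96 + 576*(1/664)) + 1/329431)*(-46833) = ((-96 + 72/83) + 1/329431)*(-46833) = (-7896/83 + 1/329431)*(-46833) = -2601187093/27342773*(-46833) = 121821395126469/27342773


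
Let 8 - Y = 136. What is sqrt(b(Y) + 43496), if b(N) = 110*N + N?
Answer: 2*sqrt(7322) ≈ 171.14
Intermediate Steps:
Y = -128 (Y = 8 - 1*136 = 8 - 136 = -128)
b(N) = 111*N
sqrt(b(Y) + 43496) = sqrt(111*(-128) + 43496) = sqrt(-14208 + 43496) = sqrt(29288) = 2*sqrt(7322)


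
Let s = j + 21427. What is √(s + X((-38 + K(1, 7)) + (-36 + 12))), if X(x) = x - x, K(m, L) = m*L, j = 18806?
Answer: √40233 ≈ 200.58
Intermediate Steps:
K(m, L) = L*m
s = 40233 (s = 18806 + 21427 = 40233)
X(x) = 0
√(s + X((-38 + K(1, 7)) + (-36 + 12))) = √(40233 + 0) = √40233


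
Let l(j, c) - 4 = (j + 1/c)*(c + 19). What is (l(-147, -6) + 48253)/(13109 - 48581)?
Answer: -278063/212832 ≈ -1.3065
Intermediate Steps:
l(j, c) = 4 + (19 + c)*(j + 1/c) (l(j, c) = 4 + (j + 1/c)*(c + 19) = 4 + (j + 1/c)*(19 + c) = 4 + (19 + c)*(j + 1/c))
(l(-147, -6) + 48253)/(13109 - 48581) = ((5 + 19*(-147) + 19/(-6) - 6*(-147)) + 48253)/(13109 - 48581) = ((5 - 2793 + 19*(-⅙) + 882) + 48253)/(-35472) = ((5 - 2793 - 19/6 + 882) + 48253)*(-1/35472) = (-11455/6 + 48253)*(-1/35472) = (278063/6)*(-1/35472) = -278063/212832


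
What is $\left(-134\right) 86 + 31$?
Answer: $-11493$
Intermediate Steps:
$\left(-134\right) 86 + 31 = -11524 + 31 = -11493$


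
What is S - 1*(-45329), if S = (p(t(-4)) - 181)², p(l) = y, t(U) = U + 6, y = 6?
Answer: 75954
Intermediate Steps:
t(U) = 6 + U
p(l) = 6
S = 30625 (S = (6 - 181)² = (-175)² = 30625)
S - 1*(-45329) = 30625 - 1*(-45329) = 30625 + 45329 = 75954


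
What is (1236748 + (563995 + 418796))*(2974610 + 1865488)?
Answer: 10742786274822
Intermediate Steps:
(1236748 + (563995 + 418796))*(2974610 + 1865488) = (1236748 + 982791)*4840098 = 2219539*4840098 = 10742786274822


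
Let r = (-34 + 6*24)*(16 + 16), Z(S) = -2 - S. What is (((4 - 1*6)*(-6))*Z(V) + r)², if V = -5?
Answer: 12645136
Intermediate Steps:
r = 3520 (r = (-34 + 144)*32 = 110*32 = 3520)
(((4 - 1*6)*(-6))*Z(V) + r)² = (((4 - 1*6)*(-6))*(-2 - 1*(-5)) + 3520)² = (((4 - 6)*(-6))*(-2 + 5) + 3520)² = (-2*(-6)*3 + 3520)² = (12*3 + 3520)² = (36 + 3520)² = 3556² = 12645136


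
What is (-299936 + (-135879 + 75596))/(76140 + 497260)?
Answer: -360219/573400 ≈ -0.62822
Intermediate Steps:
(-299936 + (-135879 + 75596))/(76140 + 497260) = (-299936 - 60283)/573400 = -360219*1/573400 = -360219/573400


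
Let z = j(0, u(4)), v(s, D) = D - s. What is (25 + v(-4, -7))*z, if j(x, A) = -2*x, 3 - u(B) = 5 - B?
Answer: 0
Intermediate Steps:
u(B) = -2 + B (u(B) = 3 - (5 - B) = 3 + (-5 + B) = -2 + B)
z = 0 (z = -2*0 = 0)
(25 + v(-4, -7))*z = (25 + (-7 - 1*(-4)))*0 = (25 + (-7 + 4))*0 = (25 - 3)*0 = 22*0 = 0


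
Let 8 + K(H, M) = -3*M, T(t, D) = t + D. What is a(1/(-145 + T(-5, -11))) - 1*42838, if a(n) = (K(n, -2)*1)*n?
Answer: -6896916/161 ≈ -42838.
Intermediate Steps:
T(t, D) = D + t
K(H, M) = -8 - 3*M
a(n) = -2*n (a(n) = ((-8 - 3*(-2))*1)*n = ((-8 + 6)*1)*n = (-2*1)*n = -2*n)
a(1/(-145 + T(-5, -11))) - 1*42838 = -2/(-145 + (-11 - 5)) - 1*42838 = -2/(-145 - 16) - 42838 = -2/(-161) - 42838 = -2*(-1/161) - 42838 = 2/161 - 42838 = -6896916/161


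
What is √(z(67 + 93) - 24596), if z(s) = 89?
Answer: 3*I*√2723 ≈ 156.55*I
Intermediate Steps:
√(z(67 + 93) - 24596) = √(89 - 24596) = √(-24507) = 3*I*√2723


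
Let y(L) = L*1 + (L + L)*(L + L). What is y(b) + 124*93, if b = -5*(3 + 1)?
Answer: 13112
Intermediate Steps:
b = -20 (b = -5*4 = -20)
y(L) = L + 4*L² (y(L) = L + (2*L)*(2*L) = L + 4*L²)
y(b) + 124*93 = -20*(1 + 4*(-20)) + 124*93 = -20*(1 - 80) + 11532 = -20*(-79) + 11532 = 1580 + 11532 = 13112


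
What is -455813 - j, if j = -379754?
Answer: -76059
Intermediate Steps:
-455813 - j = -455813 - 1*(-379754) = -455813 + 379754 = -76059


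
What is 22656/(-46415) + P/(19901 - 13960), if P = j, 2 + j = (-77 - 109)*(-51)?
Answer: 305600564/275751515 ≈ 1.1082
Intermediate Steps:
j = 9484 (j = -2 + (-77 - 109)*(-51) = -2 - 186*(-51) = -2 + 9486 = 9484)
P = 9484
22656/(-46415) + P/(19901 - 13960) = 22656/(-46415) + 9484/(19901 - 13960) = 22656*(-1/46415) + 9484/5941 = -22656/46415 + 9484*(1/5941) = -22656/46415 + 9484/5941 = 305600564/275751515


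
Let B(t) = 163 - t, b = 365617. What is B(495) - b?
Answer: -365949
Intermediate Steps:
B(495) - b = (163 - 1*495) - 1*365617 = (163 - 495) - 365617 = -332 - 365617 = -365949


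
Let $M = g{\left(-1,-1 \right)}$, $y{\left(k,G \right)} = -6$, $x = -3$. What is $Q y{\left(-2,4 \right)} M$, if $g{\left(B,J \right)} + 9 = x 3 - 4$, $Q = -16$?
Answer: $-2112$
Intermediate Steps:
$g{\left(B,J \right)} = -22$ ($g{\left(B,J \right)} = -9 - 13 = -22$)
$M = -22$
$Q y{\left(-2,4 \right)} M = \left(-16\right) \left(-6\right) \left(-22\right) = 96 \left(-22\right) = -2112$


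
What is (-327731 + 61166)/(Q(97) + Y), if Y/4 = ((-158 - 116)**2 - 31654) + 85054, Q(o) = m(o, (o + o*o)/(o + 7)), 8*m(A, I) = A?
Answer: -710840/1370443 ≈ -0.51869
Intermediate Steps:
m(A, I) = A/8
Q(o) = o/8
Y = 513904 (Y = 4*(((-158 - 116)**2 - 31654) + 85054) = 4*(((-274)**2 - 31654) + 85054) = 4*((75076 - 31654) + 85054) = 4*(43422 + 85054) = 4*128476 = 513904)
(-327731 + 61166)/(Q(97) + Y) = (-327731 + 61166)/((1/8)*97 + 513904) = -266565/(97/8 + 513904) = -266565/4111329/8 = -266565*8/4111329 = -710840/1370443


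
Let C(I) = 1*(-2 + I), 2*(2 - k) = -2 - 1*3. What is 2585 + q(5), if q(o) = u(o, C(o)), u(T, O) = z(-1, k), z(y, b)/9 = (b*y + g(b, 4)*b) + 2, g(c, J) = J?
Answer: 5449/2 ≈ 2724.5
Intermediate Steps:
k = 9/2 (k = 2 - (-2 - 1*3)/2 = 2 - (-2 - 3)/2 = 2 - ½*(-5) = 2 + 5/2 = 9/2 ≈ 4.5000)
z(y, b) = 18 + 36*b + 9*b*y (z(y, b) = 9*((b*y + 4*b) + 2) = 9*((4*b + b*y) + 2) = 9*(2 + 4*b + b*y) = 18 + 36*b + 9*b*y)
C(I) = -2 + I
u(T, O) = 279/2 (u(T, O) = 18 + 36*(9/2) + 9*(9/2)*(-1) = 18 + 162 - 81/2 = 279/2)
q(o) = 279/2
2585 + q(5) = 2585 + 279/2 = 5449/2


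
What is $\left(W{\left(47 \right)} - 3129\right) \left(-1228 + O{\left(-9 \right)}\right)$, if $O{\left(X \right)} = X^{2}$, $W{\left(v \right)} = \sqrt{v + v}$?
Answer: $3588963 - 1147 \sqrt{94} \approx 3.5778 \cdot 10^{6}$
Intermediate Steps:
$W{\left(v \right)} = \sqrt{2} \sqrt{v}$ ($W{\left(v \right)} = \sqrt{2 v} = \sqrt{2} \sqrt{v}$)
$\left(W{\left(47 \right)} - 3129\right) \left(-1228 + O{\left(-9 \right)}\right) = \left(\sqrt{2} \sqrt{47} - 3129\right) \left(-1228 + \left(-9\right)^{2}\right) = \left(\sqrt{94} - 3129\right) \left(-1228 + 81\right) = \left(-3129 + \sqrt{94}\right) \left(-1147\right) = 3588963 - 1147 \sqrt{94}$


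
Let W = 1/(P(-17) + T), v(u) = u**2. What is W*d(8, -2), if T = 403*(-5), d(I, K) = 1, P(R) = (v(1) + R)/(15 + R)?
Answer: -1/2007 ≈ -0.00049826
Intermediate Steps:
P(R) = (1 + R)/(15 + R) (P(R) = (1**2 + R)/(15 + R) = (1 + R)/(15 + R))
T = -2015
W = -1/2007 (W = 1/((1 - 17)/(15 - 17) - 2015) = 1/(-16/(-2) - 2015) = 1/(-1/2*(-16) - 2015) = 1/(8 - 2015) = 1/(-2007) = -1/2007 ≈ -0.00049826)
W*d(8, -2) = -1/2007*1 = -1/2007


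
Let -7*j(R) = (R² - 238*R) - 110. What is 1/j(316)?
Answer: -7/24538 ≈ -0.00028527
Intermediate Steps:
j(R) = 110/7 + 34*R - R²/7 (j(R) = -((R² - 238*R) - 110)/7 = -(-110 + R² - 238*R)/7 = 110/7 + 34*R - R²/7)
1/j(316) = 1/(110/7 + 34*316 - ⅐*316²) = 1/(110/7 + 10744 - ⅐*99856) = 1/(110/7 + 10744 - 99856/7) = 1/(-24538/7) = -7/24538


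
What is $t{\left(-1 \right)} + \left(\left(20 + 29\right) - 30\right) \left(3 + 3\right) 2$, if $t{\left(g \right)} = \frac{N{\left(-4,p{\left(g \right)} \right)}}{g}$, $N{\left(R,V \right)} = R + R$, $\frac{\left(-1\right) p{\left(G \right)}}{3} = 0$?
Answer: $236$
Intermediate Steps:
$p{\left(G \right)} = 0$ ($p{\left(G \right)} = \left(-3\right) 0 = 0$)
$N{\left(R,V \right)} = 2 R$
$t{\left(g \right)} = - \frac{8}{g}$ ($t{\left(g \right)} = \frac{2 \left(-4\right)}{g} = - \frac{8}{g}$)
$t{\left(-1 \right)} + \left(\left(20 + 29\right) - 30\right) \left(3 + 3\right) 2 = - \frac{8}{-1} + \left(\left(20 + 29\right) - 30\right) \left(3 + 3\right) 2 = \left(-8\right) \left(-1\right) + \left(49 - 30\right) 6 \cdot 2 = 8 + 19 \cdot 12 = 8 + 228 = 236$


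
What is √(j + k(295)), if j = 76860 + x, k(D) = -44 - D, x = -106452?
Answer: I*√29931 ≈ 173.01*I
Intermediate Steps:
j = -29592 (j = 76860 - 106452 = -29592)
√(j + k(295)) = √(-29592 + (-44 - 1*295)) = √(-29592 + (-44 - 295)) = √(-29592 - 339) = √(-29931) = I*√29931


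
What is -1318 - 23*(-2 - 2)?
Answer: -1226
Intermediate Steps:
-1318 - 23*(-2 - 2) = -1318 - (-92) = -1318 - 23*(-4) = -1318 + 92 = -1226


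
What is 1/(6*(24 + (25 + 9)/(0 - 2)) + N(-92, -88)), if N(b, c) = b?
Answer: -1/50 ≈ -0.020000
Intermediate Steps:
1/(6*(24 + (25 + 9)/(0 - 2)) + N(-92, -88)) = 1/(6*(24 + (25 + 9)/(0 - 2)) - 92) = 1/(6*(24 + 34/(-2)) - 92) = 1/(6*(24 + 34*(-1/2)) - 92) = 1/(6*(24 - 17) - 92) = 1/(6*7 - 92) = 1/(42 - 92) = 1/(-50) = -1/50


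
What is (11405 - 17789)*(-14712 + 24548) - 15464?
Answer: -62808488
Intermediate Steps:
(11405 - 17789)*(-14712 + 24548) - 15464 = -6384*9836 - 15464 = -62793024 - 15464 = -62808488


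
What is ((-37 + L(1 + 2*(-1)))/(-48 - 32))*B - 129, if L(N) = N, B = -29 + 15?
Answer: -2713/20 ≈ -135.65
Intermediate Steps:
B = -14
((-37 + L(1 + 2*(-1)))/(-48 - 32))*B - 129 = ((-37 + (1 + 2*(-1)))/(-48 - 32))*(-14) - 129 = ((-37 + (1 - 2))/(-80))*(-14) - 129 = ((-37 - 1)*(-1/80))*(-14) - 129 = -38*(-1/80)*(-14) - 129 = (19/40)*(-14) - 129 = -133/20 - 129 = -2713/20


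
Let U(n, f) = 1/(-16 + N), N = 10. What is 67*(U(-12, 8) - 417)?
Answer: -167701/6 ≈ -27950.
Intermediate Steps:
U(n, f) = -⅙ (U(n, f) = 1/(-16 + 10) = 1/(-6) = -⅙)
67*(U(-12, 8) - 417) = 67*(-⅙ - 417) = 67*(-2503/6) = -167701/6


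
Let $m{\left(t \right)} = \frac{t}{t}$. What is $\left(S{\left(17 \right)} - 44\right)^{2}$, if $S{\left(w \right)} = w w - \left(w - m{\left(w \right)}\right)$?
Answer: $52441$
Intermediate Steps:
$m{\left(t \right)} = 1$
$S{\left(w \right)} = 1 + w^{2} - w$ ($S{\left(w \right)} = w w - \left(-1 + w\right) = w^{2} - \left(-1 + w\right) = 1 + w^{2} - w$)
$\left(S{\left(17 \right)} - 44\right)^{2} = \left(\left(1 + 17^{2} - 17\right) - 44\right)^{2} = \left(\left(1 + 289 - 17\right) - 44\right)^{2} = \left(273 - 44\right)^{2} = 229^{2} = 52441$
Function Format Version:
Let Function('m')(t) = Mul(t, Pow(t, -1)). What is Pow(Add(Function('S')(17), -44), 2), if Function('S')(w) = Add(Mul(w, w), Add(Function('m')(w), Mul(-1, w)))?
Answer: 52441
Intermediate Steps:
Function('m')(t) = 1
Function('S')(w) = Add(1, Pow(w, 2), Mul(-1, w)) (Function('S')(w) = Add(Mul(w, w), Add(1, Mul(-1, w))) = Add(Pow(w, 2), Add(1, Mul(-1, w))) = Add(1, Pow(w, 2), Mul(-1, w)))
Pow(Add(Function('S')(17), -44), 2) = Pow(Add(Add(1, Pow(17, 2), Mul(-1, 17)), -44), 2) = Pow(Add(Add(1, 289, -17), -44), 2) = Pow(Add(273, -44), 2) = Pow(229, 2) = 52441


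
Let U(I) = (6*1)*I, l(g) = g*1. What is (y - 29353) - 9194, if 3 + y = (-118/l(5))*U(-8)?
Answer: -187086/5 ≈ -37417.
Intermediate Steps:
l(g) = g
U(I) = 6*I
y = 5649/5 (y = -3 + (-118/5)*(6*(-8)) = -3 - 118*⅕*(-48) = -3 - 118/5*(-48) = -3 + 5664/5 = 5649/5 ≈ 1129.8)
(y - 29353) - 9194 = (5649/5 - 29353) - 9194 = -141116/5 - 9194 = -187086/5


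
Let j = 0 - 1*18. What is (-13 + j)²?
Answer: 961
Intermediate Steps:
j = -18 (j = 0 - 18 = -18)
(-13 + j)² = (-13 - 18)² = (-31)² = 961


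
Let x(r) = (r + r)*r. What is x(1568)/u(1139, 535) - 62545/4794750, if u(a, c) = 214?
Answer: 2357696146337/102607650 ≈ 22978.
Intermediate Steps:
x(r) = 2*r² (x(r) = (2*r)*r = 2*r²)
x(1568)/u(1139, 535) - 62545/4794750 = (2*1568²)/214 - 62545/4794750 = (2*2458624)*(1/214) - 62545*1/4794750 = 4917248*(1/214) - 12509/958950 = 2458624/107 - 12509/958950 = 2357696146337/102607650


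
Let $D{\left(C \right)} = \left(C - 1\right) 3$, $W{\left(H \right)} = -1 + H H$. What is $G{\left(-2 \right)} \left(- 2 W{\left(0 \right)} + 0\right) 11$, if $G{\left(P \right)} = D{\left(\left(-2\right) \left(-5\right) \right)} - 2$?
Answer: $550$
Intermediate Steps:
$W{\left(H \right)} = -1 + H^{2}$
$D{\left(C \right)} = -3 + 3 C$ ($D{\left(C \right)} = \left(-1 + C\right) 3 = -3 + 3 C$)
$G{\left(P \right)} = 25$ ($G{\left(P \right)} = \left(-3 + 3 \left(\left(-2\right) \left(-5\right)\right)\right) - 2 = \left(-3 + 3 \cdot 10\right) - 2 = \left(-3 + 30\right) - 2 = 27 - 2 = 25$)
$G{\left(-2 \right)} \left(- 2 W{\left(0 \right)} + 0\right) 11 = 25 \left(- 2 \left(-1 + 0^{2}\right) + 0\right) 11 = 25 \left(- 2 \left(-1 + 0\right) + 0\right) 11 = 25 \left(\left(-2\right) \left(-1\right) + 0\right) 11 = 25 \left(2 + 0\right) 11 = 25 \cdot 2 \cdot 11 = 50 \cdot 11 = 550$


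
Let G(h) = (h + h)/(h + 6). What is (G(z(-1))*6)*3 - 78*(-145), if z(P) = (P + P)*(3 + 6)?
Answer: 11364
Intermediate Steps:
z(P) = 18*P (z(P) = (2*P)*9 = 18*P)
G(h) = 2*h/(6 + h) (G(h) = (2*h)/(6 + h) = 2*h/(6 + h))
(G(z(-1))*6)*3 - 78*(-145) = ((2*(18*(-1))/(6 + 18*(-1)))*6)*3 - 78*(-145) = ((2*(-18)/(6 - 18))*6)*3 + 11310 = ((2*(-18)/(-12))*6)*3 + 11310 = ((2*(-18)*(-1/12))*6)*3 + 11310 = (3*6)*3 + 11310 = 18*3 + 11310 = 54 + 11310 = 11364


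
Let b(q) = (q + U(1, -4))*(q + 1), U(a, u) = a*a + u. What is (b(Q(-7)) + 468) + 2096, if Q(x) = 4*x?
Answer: 3401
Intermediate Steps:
U(a, u) = u + a² (U(a, u) = a² + u = u + a²)
b(q) = (1 + q)*(-3 + q) (b(q) = (q + (-4 + 1²))*(q + 1) = (q + (-4 + 1))*(1 + q) = (q - 3)*(1 + q) = (-3 + q)*(1 + q) = (1 + q)*(-3 + q))
(b(Q(-7)) + 468) + 2096 = ((-3 + (4*(-7))² - 8*(-7)) + 468) + 2096 = ((-3 + (-28)² - 2*(-28)) + 468) + 2096 = ((-3 + 784 + 56) + 468) + 2096 = (837 + 468) + 2096 = 1305 + 2096 = 3401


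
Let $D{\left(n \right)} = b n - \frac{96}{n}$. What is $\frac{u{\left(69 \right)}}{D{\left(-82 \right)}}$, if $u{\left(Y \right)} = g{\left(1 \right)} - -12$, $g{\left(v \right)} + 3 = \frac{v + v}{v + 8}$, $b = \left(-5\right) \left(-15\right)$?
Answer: $- \frac{3403}{2268918} \approx -0.0014998$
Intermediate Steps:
$b = 75$
$g{\left(v \right)} = -3 + \frac{2 v}{8 + v}$ ($g{\left(v \right)} = -3 + \frac{v + v}{v + 8} = -3 + \frac{2 v}{8 + v}$)
$D{\left(n \right)} = - \frac{96}{n} + 75 n$ ($D{\left(n \right)} = 75 n - \frac{96}{n} = - \frac{96}{n} + 75 n$)
$u{\left(Y \right)} = \frac{83}{9}$ ($u{\left(Y \right)} = \frac{-24 - 1}{8 + 1} - -12 = \frac{-24 - 1}{9} + 12 = \frac{1}{9} \left(-25\right) + 12 = - \frac{25}{9} + 12 = \frac{83}{9}$)
$\frac{u{\left(69 \right)}}{D{\left(-82 \right)}} = \frac{83}{9 \left(- \frac{96}{-82} + 75 \left(-82\right)\right)} = \frac{83}{9 \left(\left(-96\right) \left(- \frac{1}{82}\right) - 6150\right)} = \frac{83}{9 \left(\frac{48}{41} - 6150\right)} = \frac{83}{9 \left(- \frac{252102}{41}\right)} = \frac{83}{9} \left(- \frac{41}{252102}\right) = - \frac{3403}{2268918}$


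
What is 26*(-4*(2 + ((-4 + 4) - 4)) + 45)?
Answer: 1378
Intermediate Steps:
26*(-4*(2 + ((-4 + 4) - 4)) + 45) = 26*(-4*(2 + (0 - 4)) + 45) = 26*(-4*(2 - 4) + 45) = 26*(-4*(-2) + 45) = 26*(8 + 45) = 26*53 = 1378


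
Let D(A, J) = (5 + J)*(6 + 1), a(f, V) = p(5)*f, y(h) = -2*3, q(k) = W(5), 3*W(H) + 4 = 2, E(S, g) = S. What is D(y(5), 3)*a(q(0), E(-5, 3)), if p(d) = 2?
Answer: -224/3 ≈ -74.667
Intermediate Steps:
W(H) = -2/3 (W(H) = -4/3 + (1/3)*2 = -4/3 + 2/3 = -2/3)
q(k) = -2/3
y(h) = -6
a(f, V) = 2*f
D(A, J) = 35 + 7*J (D(A, J) = (5 + J)*7 = 35 + 7*J)
D(y(5), 3)*a(q(0), E(-5, 3)) = (35 + 7*3)*(2*(-2/3)) = (35 + 21)*(-4/3) = 56*(-4/3) = -224/3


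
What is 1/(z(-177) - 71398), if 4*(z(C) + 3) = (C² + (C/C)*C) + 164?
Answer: -1/63572 ≈ -1.5730e-5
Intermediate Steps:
z(C) = 38 + C/4 + C²/4 (z(C) = -3 + ((C² + (C/C)*C) + 164)/4 = -3 + ((C² + 1*C) + 164)/4 = -3 + ((C² + C) + 164)/4 = -3 + ((C + C²) + 164)/4 = -3 + (164 + C + C²)/4 = -3 + (41 + C/4 + C²/4) = 38 + C/4 + C²/4)
1/(z(-177) - 71398) = 1/((38 + (¼)*(-177) + (¼)*(-177)²) - 71398) = 1/((38 - 177/4 + (¼)*31329) - 71398) = 1/((38 - 177/4 + 31329/4) - 71398) = 1/(7826 - 71398) = 1/(-63572) = -1/63572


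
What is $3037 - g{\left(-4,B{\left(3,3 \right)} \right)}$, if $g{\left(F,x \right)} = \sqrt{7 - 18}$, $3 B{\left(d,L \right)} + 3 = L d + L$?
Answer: $3037 - i \sqrt{11} \approx 3037.0 - 3.3166 i$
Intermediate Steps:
$B{\left(d,L \right)} = -1 + \frac{L}{3} + \frac{L d}{3}$ ($B{\left(d,L \right)} = -1 + \frac{L d + L}{3} = -1 + \frac{L + L d}{3} = -1 + \left(\frac{L}{3} + \frac{L d}{3}\right) = -1 + \frac{L}{3} + \frac{L d}{3}$)
$g{\left(F,x \right)} = i \sqrt{11}$ ($g{\left(F,x \right)} = \sqrt{-11} = i \sqrt{11}$)
$3037 - g{\left(-4,B{\left(3,3 \right)} \right)} = 3037 - i \sqrt{11}$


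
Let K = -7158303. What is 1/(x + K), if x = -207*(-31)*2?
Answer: -1/7145469 ≈ -1.3995e-7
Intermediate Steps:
x = 12834 (x = 6417*2 = 12834)
1/(x + K) = 1/(12834 - 7158303) = 1/(-7145469) = -1/7145469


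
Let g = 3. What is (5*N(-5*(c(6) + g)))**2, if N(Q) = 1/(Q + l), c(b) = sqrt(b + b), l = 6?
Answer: 3175/15987 - 500*sqrt(3)/5329 ≈ 0.036087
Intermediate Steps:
c(b) = sqrt(2)*sqrt(b) (c(b) = sqrt(2*b) = sqrt(2)*sqrt(b))
N(Q) = 1/(6 + Q) (N(Q) = 1/(Q + 6) = 1/(6 + Q))
(5*N(-5*(c(6) + g)))**2 = (5/(6 - 5*(sqrt(2)*sqrt(6) + 3)))**2 = (5/(6 - 5*(2*sqrt(3) + 3)))**2 = (5/(6 - 5*(3 + 2*sqrt(3))))**2 = (5/(6 + (-15 - 10*sqrt(3))))**2 = (5/(-9 - 10*sqrt(3)))**2 = 25/(-9 - 10*sqrt(3))**2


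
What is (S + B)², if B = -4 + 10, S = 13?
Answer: 361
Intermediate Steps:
B = 6
(S + B)² = (13 + 6)² = 19² = 361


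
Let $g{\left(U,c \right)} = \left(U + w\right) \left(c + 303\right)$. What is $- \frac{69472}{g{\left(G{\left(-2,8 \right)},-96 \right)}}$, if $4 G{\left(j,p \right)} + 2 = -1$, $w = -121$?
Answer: $\frac{277888}{100809} \approx 2.7566$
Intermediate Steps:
$G{\left(j,p \right)} = - \frac{3}{4}$ ($G{\left(j,p \right)} = - \frac{1}{2} + \frac{1}{4} \left(-1\right) = - \frac{1}{2} - \frac{1}{4} = - \frac{3}{4}$)
$g{\left(U,c \right)} = \left(-121 + U\right) \left(303 + c\right)$ ($g{\left(U,c \right)} = \left(U - 121\right) \left(c + 303\right) = \left(-121 + U\right) \left(303 + c\right)$)
$- \frac{69472}{g{\left(G{\left(-2,8 \right)},-96 \right)}} = - \frac{69472}{-36663 - -11616 + 303 \left(- \frac{3}{4}\right) - -72} = - \frac{69472}{-36663 + 11616 - \frac{909}{4} + 72} = - \frac{69472}{- \frac{100809}{4}} = \left(-69472\right) \left(- \frac{4}{100809}\right) = \frac{277888}{100809}$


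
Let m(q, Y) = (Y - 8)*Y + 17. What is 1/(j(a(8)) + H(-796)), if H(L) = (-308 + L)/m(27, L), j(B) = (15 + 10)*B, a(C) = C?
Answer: 640001/127999096 ≈ 0.0050000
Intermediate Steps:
m(q, Y) = 17 + Y*(-8 + Y) (m(q, Y) = (-8 + Y)*Y + 17 = Y*(-8 + Y) + 17 = 17 + Y*(-8 + Y))
j(B) = 25*B
H(L) = (-308 + L)/(17 + L² - 8*L)
1/(j(a(8)) + H(-796)) = 1/(25*8 + (-308 - 796)/(17 + (-796)² - 8*(-796))) = 1/(200 - 1104/(17 + 633616 + 6368)) = 1/(200 - 1104/640001) = 1/(127999096/640001) = 640001/127999096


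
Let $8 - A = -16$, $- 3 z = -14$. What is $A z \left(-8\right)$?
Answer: $-896$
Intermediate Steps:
$z = \frac{14}{3}$ ($z = \left(- \frac{1}{3}\right) \left(-14\right) = \frac{14}{3} \approx 4.6667$)
$A = 24$ ($A = 8 - -16 = 8 + 16 = 24$)
$A z \left(-8\right) = 24 \cdot \frac{14}{3} \left(-8\right) = 112 \left(-8\right) = -896$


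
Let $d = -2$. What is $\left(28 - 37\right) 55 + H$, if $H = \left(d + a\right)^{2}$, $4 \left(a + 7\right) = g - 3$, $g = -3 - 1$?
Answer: $- \frac{6071}{16} \approx -379.44$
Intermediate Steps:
$g = -4$
$a = - \frac{35}{4}$ ($a = -7 + \frac{-4 - 3}{4} = -7 + \frac{1}{4} \left(-7\right) = -7 - \frac{7}{4} = - \frac{35}{4} \approx -8.75$)
$H = \frac{1849}{16}$ ($H = \left(-2 - \frac{35}{4}\right)^{2} = \left(- \frac{43}{4}\right)^{2} = \frac{1849}{16} \approx 115.56$)
$\left(28 - 37\right) 55 + H = \left(28 - 37\right) 55 + \frac{1849}{16} = \left(-9\right) 55 + \frac{1849}{16} = -495 + \frac{1849}{16} = - \frac{6071}{16}$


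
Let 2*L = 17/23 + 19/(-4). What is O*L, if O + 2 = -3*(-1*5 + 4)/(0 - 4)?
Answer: 4059/736 ≈ 5.5149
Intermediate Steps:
L = -369/184 (L = (17/23 + 19/(-4))/2 = (17*(1/23) + 19*(-¼))/2 = (17/23 - 19/4)/2 = (½)*(-369/92) = -369/184 ≈ -2.0054)
O = -11/4 (O = -2 - 3*(-1*5 + 4)/(0 - 4) = -2 - 3*(-5 + 4)/(-4) = -2 - (-3)*(-1)/4 = -2 - 3*¼ = -2 - ¾ = -11/4 ≈ -2.7500)
O*L = -11/4*(-369/184) = 4059/736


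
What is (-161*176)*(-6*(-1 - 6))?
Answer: -1190112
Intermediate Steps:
(-161*176)*(-6*(-1 - 6)) = -(-170016)*(-7) = -28336*42 = -1190112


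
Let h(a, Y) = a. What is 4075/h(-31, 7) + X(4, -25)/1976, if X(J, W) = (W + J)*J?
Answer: -2013701/15314 ≈ -131.49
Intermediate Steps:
X(J, W) = J*(J + W) (X(J, W) = (J + W)*J = J*(J + W))
4075/h(-31, 7) + X(4, -25)/1976 = 4075/(-31) + (4*(4 - 25))/1976 = 4075*(-1/31) + (4*(-21))*(1/1976) = -4075/31 - 84*1/1976 = -4075/31 - 21/494 = -2013701/15314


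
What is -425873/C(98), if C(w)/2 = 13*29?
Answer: -425873/754 ≈ -564.82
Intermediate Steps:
C(w) = 754 (C(w) = 2*(13*29) = 2*377 = 754)
-425873/C(98) = -425873/754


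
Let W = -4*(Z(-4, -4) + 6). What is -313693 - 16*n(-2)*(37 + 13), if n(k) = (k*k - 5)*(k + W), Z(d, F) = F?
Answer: -321693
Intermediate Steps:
W = -8 (W = -4*(-4 + 6) = -4*2 = -8)
n(k) = (-8 + k)*(-5 + k²) (n(k) = (k*k - 5)*(k - 8) = (k² - 5)*(-8 + k) = (-5 + k²)*(-8 + k) = (-8 + k)*(-5 + k²))
-313693 - 16*n(-2)*(37 + 13) = -313693 - 16*(40 + (-2)³ - 8*(-2)² - 5*(-2))*(37 + 13) = -313693 - 16*(40 - 8 - 8*4 + 10)*50 = -313693 - 16*(40 - 8 - 32 + 10)*50 = -313693 - 16*10*50 = -313693 - 160*50 = -313693 - 1*8000 = -313693 - 8000 = -321693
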